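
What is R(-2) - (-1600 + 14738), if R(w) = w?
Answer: -13140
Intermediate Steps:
R(-2) - (-1600 + 14738) = -2 - (-1600 + 14738) = -2 - 1*13138 = -2 - 13138 = -13140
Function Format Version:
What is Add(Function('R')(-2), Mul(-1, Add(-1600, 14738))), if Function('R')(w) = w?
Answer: -13140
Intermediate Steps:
Add(Function('R')(-2), Mul(-1, Add(-1600, 14738))) = Add(-2, Mul(-1, Add(-1600, 14738))) = Add(-2, Mul(-1, 13138)) = Add(-2, -13138) = -13140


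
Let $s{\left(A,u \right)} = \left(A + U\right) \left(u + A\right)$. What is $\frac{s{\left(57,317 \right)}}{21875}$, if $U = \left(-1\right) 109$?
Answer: $- \frac{19448}{21875} \approx -0.88905$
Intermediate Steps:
$U = -109$
$s{\left(A,u \right)} = \left(-109 + A\right) \left(A + u\right)$ ($s{\left(A,u \right)} = \left(A - 109\right) \left(u + A\right) = \left(-109 + A\right) \left(A + u\right)$)
$\frac{s{\left(57,317 \right)}}{21875} = \frac{57^{2} - 6213 - 34553 + 57 \cdot 317}{21875} = \left(3249 - 6213 - 34553 + 18069\right) \frac{1}{21875} = \left(-19448\right) \frac{1}{21875} = - \frac{19448}{21875}$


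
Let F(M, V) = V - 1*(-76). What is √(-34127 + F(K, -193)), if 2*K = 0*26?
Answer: 2*I*√8561 ≈ 185.05*I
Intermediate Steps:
K = 0 (K = (0*26)/2 = (½)*0 = 0)
F(M, V) = 76 + V (F(M, V) = V + 76 = 76 + V)
√(-34127 + F(K, -193)) = √(-34127 + (76 - 193)) = √(-34127 - 117) = √(-34244) = 2*I*√8561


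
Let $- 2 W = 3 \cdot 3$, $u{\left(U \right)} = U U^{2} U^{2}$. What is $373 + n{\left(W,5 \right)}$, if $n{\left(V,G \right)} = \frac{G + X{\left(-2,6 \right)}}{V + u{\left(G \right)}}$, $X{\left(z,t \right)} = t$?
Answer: $\frac{2327915}{6241} \approx 373.0$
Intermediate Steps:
$u{\left(U \right)} = U^{5}$ ($u{\left(U \right)} = U^{3} U^{2} = U^{5}$)
$W = - \frac{9}{2}$ ($W = - \frac{3 \cdot 3}{2} = \left(- \frac{1}{2}\right) 9 = - \frac{9}{2} \approx -4.5$)
$n{\left(V,G \right)} = \frac{6 + G}{V + G^{5}}$ ($n{\left(V,G \right)} = \frac{G + 6}{V + G^{5}} = \frac{6 + G}{V + G^{5}}$)
$373 + n{\left(W,5 \right)} = 373 + \frac{6 + 5}{- \frac{9}{2} + 5^{5}} = 373 + \frac{1}{- \frac{9}{2} + 3125} \cdot 11 = 373 + \frac{1}{\frac{6241}{2}} \cdot 11 = 373 + \frac{2}{6241} \cdot 11 = 373 + \frac{22}{6241} = \frac{2327915}{6241}$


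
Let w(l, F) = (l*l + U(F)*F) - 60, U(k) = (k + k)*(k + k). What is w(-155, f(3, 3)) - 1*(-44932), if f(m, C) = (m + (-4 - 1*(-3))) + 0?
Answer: 68929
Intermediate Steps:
f(m, C) = -1 + m (f(m, C) = (m + (-4 + 3)) + 0 = (m - 1) + 0 = (-1 + m) + 0 = -1 + m)
U(k) = 4*k² (U(k) = (2*k)*(2*k) = 4*k²)
w(l, F) = -60 + l² + 4*F³ (w(l, F) = (l*l + (4*F²)*F) - 60 = (l² + 4*F³) - 60 = -60 + l² + 4*F³)
w(-155, f(3, 3)) - 1*(-44932) = (-60 + (-155)² + 4*(-1 + 3)³) - 1*(-44932) = (-60 + 24025 + 4*2³) + 44932 = (-60 + 24025 + 4*8) + 44932 = (-60 + 24025 + 32) + 44932 = 23997 + 44932 = 68929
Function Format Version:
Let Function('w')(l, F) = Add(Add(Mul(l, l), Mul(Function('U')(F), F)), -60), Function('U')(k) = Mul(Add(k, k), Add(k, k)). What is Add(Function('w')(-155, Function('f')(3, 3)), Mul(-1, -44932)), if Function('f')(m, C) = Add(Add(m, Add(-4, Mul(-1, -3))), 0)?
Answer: 68929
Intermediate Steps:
Function('f')(m, C) = Add(-1, m) (Function('f')(m, C) = Add(Add(m, Add(-4, 3)), 0) = Add(Add(m, -1), 0) = Add(Add(-1, m), 0) = Add(-1, m))
Function('U')(k) = Mul(4, Pow(k, 2)) (Function('U')(k) = Mul(Mul(2, k), Mul(2, k)) = Mul(4, Pow(k, 2)))
Function('w')(l, F) = Add(-60, Pow(l, 2), Mul(4, Pow(F, 3))) (Function('w')(l, F) = Add(Add(Mul(l, l), Mul(Mul(4, Pow(F, 2)), F)), -60) = Add(Add(Pow(l, 2), Mul(4, Pow(F, 3))), -60) = Add(-60, Pow(l, 2), Mul(4, Pow(F, 3))))
Add(Function('w')(-155, Function('f')(3, 3)), Mul(-1, -44932)) = Add(Add(-60, Pow(-155, 2), Mul(4, Pow(Add(-1, 3), 3))), Mul(-1, -44932)) = Add(Add(-60, 24025, Mul(4, Pow(2, 3))), 44932) = Add(Add(-60, 24025, Mul(4, 8)), 44932) = Add(Add(-60, 24025, 32), 44932) = Add(23997, 44932) = 68929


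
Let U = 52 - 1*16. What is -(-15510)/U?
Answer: 2585/6 ≈ 430.83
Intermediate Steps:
U = 36 (U = 52 - 16 = 36)
-(-15510)/U = -(-15510)/36 = -705*(-11/18) = 2585/6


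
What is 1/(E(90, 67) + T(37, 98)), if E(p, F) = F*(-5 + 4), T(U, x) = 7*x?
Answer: 1/619 ≈ 0.0016155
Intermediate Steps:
E(p, F) = -F (E(p, F) = F*(-1) = -F)
1/(E(90, 67) + T(37, 98)) = 1/(-1*67 + 7*98) = 1/(-67 + 686) = 1/619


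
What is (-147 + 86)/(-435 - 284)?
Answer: 61/719 ≈ 0.084840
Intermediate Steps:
(-147 + 86)/(-435 - 284) = -61/(-719) = -61*(-1/719) = 61/719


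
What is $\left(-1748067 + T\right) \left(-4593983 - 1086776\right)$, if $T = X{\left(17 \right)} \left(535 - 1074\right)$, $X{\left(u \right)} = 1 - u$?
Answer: $9881356477237$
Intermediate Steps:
$T = 8624$ ($T = \left(1 - 17\right) \left(535 - 1074\right) = \left(1 - 17\right) \left(-539\right) = \left(-16\right) \left(-539\right) = 8624$)
$\left(-1748067 + T\right) \left(-4593983 - 1086776\right) = \left(-1748067 + 8624\right) \left(-4593983 - 1086776\right) = \left(-1739443\right) \left(-5680759\right) = 9881356477237$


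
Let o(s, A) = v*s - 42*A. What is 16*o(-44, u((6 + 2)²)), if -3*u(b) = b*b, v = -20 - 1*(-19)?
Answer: 918208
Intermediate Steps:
v = -1 (v = -20 + 19 = -1)
u(b) = -b²/3 (u(b) = -b*b/3 = -b²/3)
o(s, A) = -s - 42*A
16*o(-44, u((6 + 2)²)) = 16*(-1*(-44) - (-14)*((6 + 2)²)²) = 16*(44 - (-14)*(8²)²) = 16*(44 - (-14)*64²) = 16*(44 - (-14)*4096) = 16*(44 - 42*(-4096/3)) = 16*(44 + 57344) = 16*57388 = 918208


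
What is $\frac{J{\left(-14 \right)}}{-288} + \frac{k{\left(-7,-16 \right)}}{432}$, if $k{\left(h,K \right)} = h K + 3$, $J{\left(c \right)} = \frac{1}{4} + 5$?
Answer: $\frac{857}{3456} \approx 0.24797$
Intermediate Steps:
$J{\left(c \right)} = \frac{21}{4}$ ($J{\left(c \right)} = \frac{1}{4} + 5 = \frac{21}{4}$)
$k{\left(h,K \right)} = 3 + K h$ ($k{\left(h,K \right)} = K h + 3 = 3 + K h$)
$\frac{J{\left(-14 \right)}}{-288} + \frac{k{\left(-7,-16 \right)}}{432} = \frac{21}{4 \left(-288\right)} + \frac{3 - -112}{432} = \frac{21}{4} \left(- \frac{1}{288}\right) + \left(3 + 112\right) \frac{1}{432} = - \frac{7}{384} + 115 \cdot \frac{1}{432} = - \frac{7}{384} + \frac{115}{432} = \frac{857}{3456}$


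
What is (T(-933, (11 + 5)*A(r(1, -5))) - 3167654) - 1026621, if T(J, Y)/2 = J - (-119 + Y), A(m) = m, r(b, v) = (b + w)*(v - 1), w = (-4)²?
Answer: -4192639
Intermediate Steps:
w = 16
r(b, v) = (-1 + v)*(16 + b) (r(b, v) = (b + 16)*(v - 1) = (16 + b)*(-1 + v) = (-1 + v)*(16 + b))
T(J, Y) = 238 - 2*Y + 2*J (T(J, Y) = 2*(J - (-119 + Y)) = 2*(J + (119 - Y)) = 2*(119 + J - Y) = 238 - 2*Y + 2*J)
(T(-933, (11 + 5)*A(r(1, -5))) - 3167654) - 1026621 = ((238 - 2*(11 + 5)*(-16 - 1*1 + 16*(-5) + 1*(-5)) + 2*(-933)) - 3167654) - 1026621 = ((238 - 32*(-16 - 1 - 80 - 5) - 1866) - 3167654) - 1026621 = ((238 - 32*(-102) - 1866) - 3167654) - 1026621 = ((238 - 2*(-1632) - 1866) - 3167654) - 1026621 = ((238 + 3264 - 1866) - 3167654) - 1026621 = (1636 - 3167654) - 1026621 = -3166018 - 1026621 = -4192639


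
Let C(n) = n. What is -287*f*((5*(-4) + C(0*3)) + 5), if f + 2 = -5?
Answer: -30135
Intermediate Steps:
f = -7 (f = -2 - 5 = -7)
-287*f*((5*(-4) + C(0*3)) + 5) = -(-2009)*((5*(-4) + 0*3) + 5) = -(-2009)*((-20 + 0) + 5) = -(-2009)*(-20 + 5) = -(-2009)*(-15) = -287*105 = -30135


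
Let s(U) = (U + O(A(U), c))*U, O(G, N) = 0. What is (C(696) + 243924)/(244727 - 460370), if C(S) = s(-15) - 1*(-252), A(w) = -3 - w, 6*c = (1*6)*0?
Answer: -81467/71881 ≈ -1.1334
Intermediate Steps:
c = 0 (c = ((1*6)*0)/6 = (6*0)/6 = (1/6)*0 = 0)
s(U) = U**2 (s(U) = (U + 0)*U = U*U = U**2)
C(S) = 477 (C(S) = (-15)**2 - 1*(-252) = 225 + 252 = 477)
(C(696) + 243924)/(244727 - 460370) = (477 + 243924)/(244727 - 460370) = 244401/(-215643) = 244401*(-1/215643) = -81467/71881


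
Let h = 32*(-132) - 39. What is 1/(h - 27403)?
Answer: -1/31666 ≈ -3.1580e-5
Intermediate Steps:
h = -4263 (h = -4224 - 39 = -4263)
1/(h - 27403) = 1/(-4263 - 27403) = 1/(-31666) = -1/31666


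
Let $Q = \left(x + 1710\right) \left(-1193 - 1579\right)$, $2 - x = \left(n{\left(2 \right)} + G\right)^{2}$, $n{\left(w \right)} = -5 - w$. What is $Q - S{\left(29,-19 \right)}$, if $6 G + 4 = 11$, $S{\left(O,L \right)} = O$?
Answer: $-4651368$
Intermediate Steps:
$G = \frac{7}{6}$ ($G = - \frac{2}{3} + \frac{1}{6} \cdot 11 = - \frac{2}{3} + \frac{11}{6} = \frac{7}{6} \approx 1.1667$)
$x = - \frac{1153}{36}$ ($x = 2 - \left(\left(-5 - 2\right) + \frac{7}{6}\right)^{2} = 2 - \left(-7 + \frac{7}{6}\right)^{2} = 2 - \left(- \frac{35}{6}\right)^{2} = 2 - \frac{1225}{36} = - \frac{1153}{36} \approx -32.028$)
$Q = -4651339$ ($Q = \left(- \frac{1153}{36} + 1710\right) \left(-1193 - 1579\right) = \frac{60407}{36} \left(-2772\right) = -4651339$)
$Q - S{\left(29,-19 \right)} = -4651339 - 29 = -4651368$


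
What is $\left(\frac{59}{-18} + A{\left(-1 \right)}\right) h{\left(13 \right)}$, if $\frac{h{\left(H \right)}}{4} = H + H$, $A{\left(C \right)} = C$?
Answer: $- \frac{4004}{9} \approx -444.89$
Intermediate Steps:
$h{\left(H \right)} = 8 H$ ($h{\left(H \right)} = 4 \left(H + H\right) = 4 \cdot 2 H = 8 H$)
$\left(\frac{59}{-18} + A{\left(-1 \right)}\right) h{\left(13 \right)} = \left(\frac{59}{-18} - 1\right) 8 \cdot 13 = \left(59 \left(- \frac{1}{18}\right) - 1\right) 104 = \left(- \frac{59}{18} - 1\right) 104 = \left(- \frac{77}{18}\right) 104 = - \frac{4004}{9}$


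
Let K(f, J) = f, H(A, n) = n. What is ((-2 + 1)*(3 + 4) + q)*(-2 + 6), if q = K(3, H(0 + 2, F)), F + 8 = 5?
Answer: -16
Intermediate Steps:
F = -3 (F = -8 + 5 = -3)
q = 3
((-2 + 1)*(3 + 4) + q)*(-2 + 6) = ((-2 + 1)*(3 + 4) + 3)*(-2 + 6) = (-1*7 + 3)*4 = (-7 + 3)*4 = -4*4 = -16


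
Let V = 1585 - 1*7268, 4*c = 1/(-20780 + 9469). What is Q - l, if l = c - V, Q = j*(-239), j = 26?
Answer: -538267867/45244 ≈ -11897.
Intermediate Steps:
c = -1/45244 (c = 1/(4*(-20780 + 9469)) = (¼)/(-11311) = (¼)*(-1/11311) = -1/45244 ≈ -2.2102e-5)
V = -5683 (V = 1585 - 7268 = -5683)
Q = -6214 (Q = 26*(-239) = -6214)
l = 257121651/45244 (l = -1/45244 - 1*(-5683) = -1/45244 + 5683 = 257121651/45244 ≈ 5683.0)
Q - l = -6214 - 1*257121651/45244 = -6214 - 257121651/45244 = -538267867/45244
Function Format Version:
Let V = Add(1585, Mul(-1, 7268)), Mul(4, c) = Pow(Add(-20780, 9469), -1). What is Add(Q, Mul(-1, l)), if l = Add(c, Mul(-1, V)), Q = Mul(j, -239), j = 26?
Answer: Rational(-538267867, 45244) ≈ -11897.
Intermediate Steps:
c = Rational(-1, 45244) (c = Mul(Rational(1, 4), Pow(Add(-20780, 9469), -1)) = Mul(Rational(1, 4), Pow(-11311, -1)) = Mul(Rational(1, 4), Rational(-1, 11311)) = Rational(-1, 45244) ≈ -2.2102e-5)
V = -5683 (V = Add(1585, -7268) = -5683)
Q = -6214 (Q = Mul(26, -239) = -6214)
l = Rational(257121651, 45244) (l = Add(Rational(-1, 45244), Mul(-1, -5683)) = Add(Rational(-1, 45244), 5683) = Rational(257121651, 45244) ≈ 5683.0)
Add(Q, Mul(-1, l)) = Add(-6214, Mul(-1, Rational(257121651, 45244))) = Add(-6214, Rational(-257121651, 45244)) = Rational(-538267867, 45244)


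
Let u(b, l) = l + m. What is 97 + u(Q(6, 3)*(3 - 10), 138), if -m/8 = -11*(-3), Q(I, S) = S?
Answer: -29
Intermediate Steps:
m = -264 (m = -(-88)*(-3) = -8*33 = -264)
u(b, l) = -264 + l (u(b, l) = l - 264 = -264 + l)
97 + u(Q(6, 3)*(3 - 10), 138) = 97 + (-264 + 138) = 97 - 126 = -29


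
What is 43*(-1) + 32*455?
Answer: 14517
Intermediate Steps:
43*(-1) + 32*455 = -43 + 14560 = 14517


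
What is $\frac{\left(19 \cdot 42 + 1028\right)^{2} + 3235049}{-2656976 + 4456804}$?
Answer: $\frac{6569325}{1799828} \approx 3.65$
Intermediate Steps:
$\frac{\left(19 \cdot 42 + 1028\right)^{2} + 3235049}{-2656976 + 4456804} = \frac{\left(798 + 1028\right)^{2} + 3235049}{1799828} = \left(1826^{2} + 3235049\right) \frac{1}{1799828} = \left(3334276 + 3235049\right) \frac{1}{1799828} = 6569325 \cdot \frac{1}{1799828} = \frac{6569325}{1799828}$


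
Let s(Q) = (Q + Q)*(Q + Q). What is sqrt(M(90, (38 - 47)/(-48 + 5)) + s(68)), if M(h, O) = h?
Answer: sqrt(18586) ≈ 136.33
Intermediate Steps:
s(Q) = 4*Q**2 (s(Q) = (2*Q)*(2*Q) = 4*Q**2)
sqrt(M(90, (38 - 47)/(-48 + 5)) + s(68)) = sqrt(90 + 4*68**2) = sqrt(90 + 4*4624) = sqrt(90 + 18496) = sqrt(18586)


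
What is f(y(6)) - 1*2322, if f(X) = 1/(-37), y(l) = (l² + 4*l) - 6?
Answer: -85915/37 ≈ -2322.0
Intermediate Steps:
y(l) = -6 + l² + 4*l
f(X) = -1/37
f(y(6)) - 1*2322 = -1/37 - 1*2322 = -1/37 - 2322 = -85915/37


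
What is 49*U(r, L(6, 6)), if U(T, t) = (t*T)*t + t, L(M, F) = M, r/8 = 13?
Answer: 183750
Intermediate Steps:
r = 104 (r = 8*13 = 104)
U(T, t) = t + T*t**2 (U(T, t) = (T*t)*t + t = T*t**2 + t = t + T*t**2)
49*U(r, L(6, 6)) = 49*(6*(1 + 104*6)) = 49*(6*(1 + 624)) = 49*(6*625) = 49*3750 = 183750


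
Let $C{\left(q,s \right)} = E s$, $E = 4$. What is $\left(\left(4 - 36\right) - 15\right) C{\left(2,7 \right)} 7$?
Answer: $-9212$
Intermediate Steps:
$C{\left(q,s \right)} = 4 s$
$\left(\left(4 - 36\right) - 15\right) C{\left(2,7 \right)} 7 = \left(\left(4 - 36\right) - 15\right) 4 \cdot 7 \cdot 7 = \left(\left(4 - 36\right) - 15\right) 28 \cdot 7 = \left(-32 - 15\right) 196 = \left(-47\right) 196 = -9212$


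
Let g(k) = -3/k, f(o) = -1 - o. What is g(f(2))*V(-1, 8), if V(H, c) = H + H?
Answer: -2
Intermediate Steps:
V(H, c) = 2*H
g(f(2))*V(-1, 8) = (-3/(-1 - 1*2))*(2*(-1)) = -3/(-1 - 2)*(-2) = -3/(-3)*(-2) = -3*(-⅓)*(-2) = 1*(-2) = -2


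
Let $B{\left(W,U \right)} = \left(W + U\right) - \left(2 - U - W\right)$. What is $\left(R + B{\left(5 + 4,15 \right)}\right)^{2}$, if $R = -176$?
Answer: $16900$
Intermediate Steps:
$B{\left(W,U \right)} = -2 + 2 U + 2 W$ ($B{\left(W,U \right)} = \left(U + W\right) - \left(2 - U - W\right) = \left(U + W\right) + \left(\left(-5 + U + W\right) + 3\right) = \left(U + W\right) + \left(-2 + U + W\right) = -2 + 2 U + 2 W$)
$\left(R + B{\left(5 + 4,15 \right)}\right)^{2} = \left(-176 + \left(-2 + 2 \cdot 15 + 2 \left(5 + 4\right)\right)\right)^{2} = \left(-176 + \left(-2 + 30 + 2 \cdot 9\right)\right)^{2} = \left(-176 + \left(-2 + 30 + 18\right)\right)^{2} = \left(-176 + 46\right)^{2} = \left(-130\right)^{2} = 16900$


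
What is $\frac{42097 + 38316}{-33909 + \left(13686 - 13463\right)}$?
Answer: $- \frac{80413}{33686} \approx -2.3871$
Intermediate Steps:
$\frac{42097 + 38316}{-33909 + \left(13686 - 13463\right)} = \frac{80413}{-33909 + 223} = \frac{80413}{-33686} = 80413 \left(- \frac{1}{33686}\right) = - \frac{80413}{33686}$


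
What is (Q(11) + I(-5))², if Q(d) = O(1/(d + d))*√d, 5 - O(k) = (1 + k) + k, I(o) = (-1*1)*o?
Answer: 2124/11 + 430*√11/11 ≈ 322.74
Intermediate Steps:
I(o) = -o
O(k) = 4 - 2*k (O(k) = 5 - ((1 + k) + k) = 5 - (1 + 2*k) = 5 + (-1 - 2*k) = 4 - 2*k)
Q(d) = √d*(4 - 1/d) (Q(d) = (4 - 2/(d + d))*√d = (4 - 2*1/(2*d))*√d = (4 - 1/d)*√d = √d*(4 - 1/d))
(Q(11) + I(-5))² = ((-1 + 4*11)/√11 - 1*(-5))² = ((√11/11)*(-1 + 44) + 5)² = ((√11/11)*43 + 5)² = (43*√11/11 + 5)² = (5 + 43*√11/11)²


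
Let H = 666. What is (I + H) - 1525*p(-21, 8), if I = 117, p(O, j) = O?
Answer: 32808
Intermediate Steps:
(I + H) - 1525*p(-21, 8) = (117 + 666) - 1525*(-21) = 783 + 32025 = 32808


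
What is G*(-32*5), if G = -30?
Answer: 4800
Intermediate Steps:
G*(-32*5) = -(-960)*5 = -30*(-160) = 4800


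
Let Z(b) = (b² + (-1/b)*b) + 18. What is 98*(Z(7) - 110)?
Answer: -4312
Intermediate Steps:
Z(b) = 17 + b² (Z(b) = (b² - 1) + 18 = (-1 + b²) + 18 = 17 + b²)
98*(Z(7) - 110) = 98*((17 + 7²) - 110) = 98*((17 + 49) - 110) = 98*(66 - 110) = 98*(-44) = -4312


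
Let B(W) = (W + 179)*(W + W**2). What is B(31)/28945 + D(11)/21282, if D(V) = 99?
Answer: 42250779/5866738 ≈ 7.2018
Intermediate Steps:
B(W) = (179 + W)*(W + W**2)
B(31)/28945 + D(11)/21282 = (31*(179 + 31**2 + 180*31))/28945 + 99/21282 = (31*(179 + 961 + 5580))*(1/28945) + 99*(1/21282) = (31*6720)*(1/28945) + 33/7094 = 208320*(1/28945) + 33/7094 = 5952/827 + 33/7094 = 42250779/5866738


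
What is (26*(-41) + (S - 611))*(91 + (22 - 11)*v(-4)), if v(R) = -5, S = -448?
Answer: -76500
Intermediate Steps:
(26*(-41) + (S - 611))*(91 + (22 - 11)*v(-4)) = (26*(-41) + (-448 - 611))*(91 + (22 - 11)*(-5)) = (-1066 - 1059)*(91 + 11*(-5)) = -2125*(91 - 55) = -2125*36 = -76500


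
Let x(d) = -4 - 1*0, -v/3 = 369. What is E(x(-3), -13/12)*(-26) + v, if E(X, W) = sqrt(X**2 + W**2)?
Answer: -1107 - 13*sqrt(2473)/6 ≈ -1214.7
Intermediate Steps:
v = -1107 (v = -3*369 = -1107)
x(d) = -4 (x(d) = -4 + 0 = -4)
E(X, W) = sqrt(W**2 + X**2)
E(x(-3), -13/12)*(-26) + v = sqrt((-13/12)**2 + (-4)**2)*(-26) - 1107 = sqrt((-13*1/12)**2 + 16)*(-26) - 1107 = sqrt((-13/12)**2 + 16)*(-26) - 1107 = sqrt(169/144 + 16)*(-26) - 1107 = sqrt(2473/144)*(-26) - 1107 = (sqrt(2473)/12)*(-26) - 1107 = -13*sqrt(2473)/6 - 1107 = -1107 - 13*sqrt(2473)/6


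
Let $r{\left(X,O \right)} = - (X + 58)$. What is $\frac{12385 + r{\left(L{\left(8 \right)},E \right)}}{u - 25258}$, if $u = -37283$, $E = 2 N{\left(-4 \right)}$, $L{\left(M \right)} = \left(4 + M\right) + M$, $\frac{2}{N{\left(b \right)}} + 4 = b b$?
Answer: $- \frac{12307}{62541} \approx -0.19678$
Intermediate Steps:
$N{\left(b \right)} = \frac{2}{-4 + b^{2}}$ ($N{\left(b \right)} = \frac{2}{-4 + b b} = \frac{2}{-4 + b^{2}}$)
$L{\left(M \right)} = 4 + 2 M$
$E = \frac{1}{3}$ ($E = 2 \frac{2}{-4 + \left(-4\right)^{2}} = 2 \frac{2}{-4 + 16} = 2 \cdot \frac{2}{12} = 2 \cdot 2 \cdot \frac{1}{12} = 2 \cdot \frac{1}{6} = \frac{1}{3} \approx 0.33333$)
$r{\left(X,O \right)} = -58 - X$ ($r{\left(X,O \right)} = - (58 + X) = -58 - X$)
$\frac{12385 + r{\left(L{\left(8 \right)},E \right)}}{u - 25258} = \frac{12385 - \left(62 + 16\right)}{-37283 - 25258} = \frac{12385 - 78}{-62541} = \left(12385 - 78\right) \left(- \frac{1}{62541}\right) = 12307 \left(- \frac{1}{62541}\right) = - \frac{12307}{62541}$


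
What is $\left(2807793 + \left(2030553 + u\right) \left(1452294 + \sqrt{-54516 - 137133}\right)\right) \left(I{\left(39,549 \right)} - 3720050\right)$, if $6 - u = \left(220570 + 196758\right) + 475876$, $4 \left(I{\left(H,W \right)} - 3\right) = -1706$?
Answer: $- \frac{12290782509700424361}{2} - \frac{8462998275185 i \sqrt{191649}}{2} \approx -6.1454 \cdot 10^{18} - 1.8525 \cdot 10^{15} i$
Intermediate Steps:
$I{\left(H,W \right)} = - \frac{847}{2}$ ($I{\left(H,W \right)} = 3 + \frac{1}{4} \left(-1706\right) = 3 - \frac{853}{2} = - \frac{847}{2}$)
$u = -893198$ ($u = 6 - \left(\left(220570 + 196758\right) + 475876\right) = 6 - \left(417328 + 475876\right) = 6 - 893204 = -893198$)
$\left(2807793 + \left(2030553 + u\right) \left(1452294 + \sqrt{-54516 - 137133}\right)\right) \left(I{\left(39,549 \right)} - 3720050\right) = \left(2807793 + \left(2030553 - 893198\right) \left(1452294 + \sqrt{-54516 - 137133}\right)\right) \left(- \frac{847}{2} - 3720050\right) = \left(2807793 + 1137355 \left(1452294 + \sqrt{-191649}\right)\right) \left(- \frac{7440947}{2}\right) = \left(2807793 + 1137355 \left(1452294 + i \sqrt{191649}\right)\right) \left(- \frac{7440947}{2}\right) = \left(2807793 + \left(1651773842370 + 1137355 i \sqrt{191649}\right)\right) \left(- \frac{7440947}{2}\right) = \left(1651776650163 + 1137355 i \sqrt{191649}\right) \left(- \frac{7440947}{2}\right) = - \frac{12290782509700424361}{2} - \frac{8462998275185 i \sqrt{191649}}{2}$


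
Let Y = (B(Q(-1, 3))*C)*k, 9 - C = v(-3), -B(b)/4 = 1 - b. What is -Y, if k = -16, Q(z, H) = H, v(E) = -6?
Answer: 1920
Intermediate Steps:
B(b) = -4 + 4*b (B(b) = -4*(1 - b) = -4 + 4*b)
C = 15 (C = 9 - 1*(-6) = 9 + 6 = 15)
Y = -1920 (Y = ((-4 + 4*3)*15)*(-16) = ((-4 + 12)*15)*(-16) = (8*15)*(-16) = 120*(-16) = -1920)
-Y = -1*(-1920) = 1920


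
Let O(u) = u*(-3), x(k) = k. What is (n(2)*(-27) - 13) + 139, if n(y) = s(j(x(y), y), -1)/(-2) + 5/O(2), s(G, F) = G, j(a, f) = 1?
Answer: 162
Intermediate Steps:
O(u) = -3*u
n(y) = -4/3 (n(y) = 1/(-2) + 5/((-3*2)) = 1*(-1/2) + 5/(-6) = -1/2 + 5*(-1/6) = -1/2 - 5/6 = -4/3)
(n(2)*(-27) - 13) + 139 = (-4/3*(-27) - 13) + 139 = (36 - 13) + 139 = 23 + 139 = 162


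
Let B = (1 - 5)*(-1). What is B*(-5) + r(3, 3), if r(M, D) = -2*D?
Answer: -26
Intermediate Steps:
B = 4 (B = -4*(-1) = 4)
B*(-5) + r(3, 3) = 4*(-5) - 2*3 = -20 - 6 = -26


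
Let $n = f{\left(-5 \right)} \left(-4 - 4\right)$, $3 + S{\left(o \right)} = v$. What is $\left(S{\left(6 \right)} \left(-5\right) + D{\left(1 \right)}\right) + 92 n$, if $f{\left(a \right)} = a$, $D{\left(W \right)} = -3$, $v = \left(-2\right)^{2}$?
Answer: $3672$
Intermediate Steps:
$v = 4$
$S{\left(o \right)} = 1$ ($S{\left(o \right)} = -3 + 4 = 1$)
$n = 40$ ($n = - 5 \left(-4 - 4\right) = \left(-5\right) \left(-8\right) = 40$)
$\left(S{\left(6 \right)} \left(-5\right) + D{\left(1 \right)}\right) + 92 n = \left(1 \left(-5\right) - 3\right) + 92 \cdot 40 = \left(-5 - 3\right) + 3680 = -8 + 3680 = 3672$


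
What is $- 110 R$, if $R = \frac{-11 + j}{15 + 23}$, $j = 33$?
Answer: $- \frac{1210}{19} \approx -63.684$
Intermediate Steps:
$R = \frac{11}{19}$ ($R = \frac{-11 + 33}{15 + 23} = \frac{22}{38} = 22 \cdot \frac{1}{38} = \frac{11}{19} \approx 0.57895$)
$- 110 R = \left(-110\right) \frac{11}{19} = - \frac{1210}{19}$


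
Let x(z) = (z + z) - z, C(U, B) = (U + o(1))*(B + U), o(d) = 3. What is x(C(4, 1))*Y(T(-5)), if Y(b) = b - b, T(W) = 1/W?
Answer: 0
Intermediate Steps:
C(U, B) = (3 + U)*(B + U) (C(U, B) = (U + 3)*(B + U) = (3 + U)*(B + U))
x(z) = z (x(z) = 2*z - z = z)
Y(b) = 0
x(C(4, 1))*Y(T(-5)) = (4² + 3*1 + 3*4 + 1*4)*0 = (16 + 3 + 12 + 4)*0 = 35*0 = 0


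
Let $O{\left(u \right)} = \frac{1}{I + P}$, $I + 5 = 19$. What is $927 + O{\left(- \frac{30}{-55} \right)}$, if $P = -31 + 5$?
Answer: $\frac{11123}{12} \approx 926.92$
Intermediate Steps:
$I = 14$ ($I = -5 + 19 = 14$)
$P = -26$
$O{\left(u \right)} = - \frac{1}{12}$ ($O{\left(u \right)} = \frac{1}{14 - 26} = \frac{1}{-12} = - \frac{1}{12}$)
$927 + O{\left(- \frac{30}{-55} \right)} = 927 - \frac{1}{12} = \frac{11123}{12}$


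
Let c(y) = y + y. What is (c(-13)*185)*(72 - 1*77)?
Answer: 24050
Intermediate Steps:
c(y) = 2*y
(c(-13)*185)*(72 - 1*77) = ((2*(-13))*185)*(72 - 1*77) = (-26*185)*(72 - 77) = -4810*(-5) = 24050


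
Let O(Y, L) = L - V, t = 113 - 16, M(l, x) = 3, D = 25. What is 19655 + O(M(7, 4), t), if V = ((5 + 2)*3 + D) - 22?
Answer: 19728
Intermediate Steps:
V = 24 (V = ((5 + 2)*3 + 25) - 22 = (7*3 + 25) - 22 = (21 + 25) - 22 = 46 - 22 = 24)
t = 97
O(Y, L) = -24 + L (O(Y, L) = L - 1*24 = L - 24 = -24 + L)
19655 + O(M(7, 4), t) = 19655 + (-24 + 97) = 19655 + 73 = 19728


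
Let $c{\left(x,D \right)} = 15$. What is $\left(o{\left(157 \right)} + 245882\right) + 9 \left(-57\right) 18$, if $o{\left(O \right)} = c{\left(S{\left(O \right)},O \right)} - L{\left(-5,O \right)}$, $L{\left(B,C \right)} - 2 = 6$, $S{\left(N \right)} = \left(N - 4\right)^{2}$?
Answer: $236655$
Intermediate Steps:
$S{\left(N \right)} = \left(-4 + N\right)^{2}$
$L{\left(B,C \right)} = 8$ ($L{\left(B,C \right)} = 2 + 6 = 8$)
$o{\left(O \right)} = 7$ ($o{\left(O \right)} = 15 - 8 = 7$)
$\left(o{\left(157 \right)} + 245882\right) + 9 \left(-57\right) 18 = \left(7 + 245882\right) + 9 \left(-57\right) 18 = 245889 - 9234 = 236655$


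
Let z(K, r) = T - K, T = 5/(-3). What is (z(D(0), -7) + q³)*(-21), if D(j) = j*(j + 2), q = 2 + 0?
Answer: -133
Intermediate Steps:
q = 2
D(j) = j*(2 + j)
T = -5/3 (T = 5*(-⅓) = -5/3 ≈ -1.6667)
z(K, r) = -5/3 - K
(z(D(0), -7) + q³)*(-21) = ((-5/3 - 0*(2 + 0)) + 2³)*(-21) = ((-5/3 - 0*2) + 8)*(-21) = ((-5/3 - 1*0) + 8)*(-21) = ((-5/3 + 0) + 8)*(-21) = (-5/3 + 8)*(-21) = (19/3)*(-21) = -133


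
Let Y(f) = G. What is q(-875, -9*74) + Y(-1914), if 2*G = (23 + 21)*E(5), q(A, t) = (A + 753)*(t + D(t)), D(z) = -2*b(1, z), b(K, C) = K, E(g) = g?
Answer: 81606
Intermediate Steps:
D(z) = -2 (D(z) = -2*1 = -2)
q(A, t) = (-2 + t)*(753 + A) (q(A, t) = (A + 753)*(t - 2) = (753 + A)*(-2 + t) = (-2 + t)*(753 + A))
G = 110 (G = ((23 + 21)*5)/2 = (44*5)/2 = (1/2)*220 = 110)
Y(f) = 110
q(-875, -9*74) + Y(-1914) = (-1506 - 2*(-875) + 753*(-9*74) - (-7875)*74) + 110 = (-1506 + 1750 + 753*(-666) - 875*(-666)) + 110 = (-1506 + 1750 - 501498 + 582750) + 110 = 81496 + 110 = 81606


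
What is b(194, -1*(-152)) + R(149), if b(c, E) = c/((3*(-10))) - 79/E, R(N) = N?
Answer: 323791/2280 ≈ 142.01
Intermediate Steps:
b(c, E) = -79/E - c/30 (b(c, E) = c/(-30) - 79/E = c*(-1/30) - 79/E = -c/30 - 79/E = -79/E - c/30)
b(194, -1*(-152)) + R(149) = (-79/((-1*(-152))) - 1/30*194) + 149 = (-79/152 - 97/15) + 149 = -15929/2280 + 149 = 323791/2280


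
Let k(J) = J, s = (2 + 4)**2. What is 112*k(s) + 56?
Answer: 4088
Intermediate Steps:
s = 36 (s = 6**2 = 36)
112*k(s) + 56 = 112*36 + 56 = 4032 + 56 = 4088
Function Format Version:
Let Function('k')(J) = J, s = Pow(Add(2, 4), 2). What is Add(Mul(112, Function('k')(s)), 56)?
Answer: 4088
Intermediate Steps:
s = 36 (s = Pow(6, 2) = 36)
Add(Mul(112, Function('k')(s)), 56) = Add(Mul(112, 36), 56) = Add(4032, 56) = 4088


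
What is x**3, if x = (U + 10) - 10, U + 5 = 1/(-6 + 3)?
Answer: -4096/27 ≈ -151.70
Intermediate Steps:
U = -16/3 (U = -5 + 1/(-6 + 3) = -5 + 1/(-3) = -5 - 1/3 = -16/3 ≈ -5.3333)
x = -16/3 (x = (-16/3 + 10) - 10 = 14/3 - 10 = -16/3 ≈ -5.3333)
x**3 = (-16/3)**3 = -4096/27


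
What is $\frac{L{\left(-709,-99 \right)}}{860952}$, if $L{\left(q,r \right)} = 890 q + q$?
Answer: $- \frac{210573}{286984} \approx -0.73374$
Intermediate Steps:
$L{\left(q,r \right)} = 891 q$
$\frac{L{\left(-709,-99 \right)}}{860952} = \frac{891 \left(-709\right)}{860952} = \left(-631719\right) \frac{1}{860952} = - \frac{210573}{286984}$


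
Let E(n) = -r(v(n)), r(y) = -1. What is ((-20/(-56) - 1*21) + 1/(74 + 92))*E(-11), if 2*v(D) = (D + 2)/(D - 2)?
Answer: -11990/581 ≈ -20.637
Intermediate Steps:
v(D) = (2 + D)/(2*(-2 + D)) (v(D) = ((D + 2)/(D - 2))/2 = ((2 + D)/(-2 + D))/2 = (2 + D)/(2*(-2 + D)))
E(n) = 1 (E(n) = -1*(-1) = 1)
((-20/(-56) - 1*21) + 1/(74 + 92))*E(-11) = ((-20/(-56) - 1*21) + 1/(74 + 92))*1 = ((-20*(-1/56) - 21) + 1/166)*1 = ((5/14 - 21) + 1/166)*1 = (-289/14 + 1/166)*1 = -11990/581*1 = -11990/581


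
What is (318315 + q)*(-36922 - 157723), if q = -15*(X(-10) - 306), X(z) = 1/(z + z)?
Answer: -251407958835/4 ≈ -6.2852e+10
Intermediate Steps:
X(z) = 1/(2*z)
q = 18363/4 (q = -15*((½)/(-10) - 306) = -15*((½)*(-⅒) - 306) = -15*(-1/20 - 306) = -15*(-6121/20) = 18363/4 ≈ 4590.8)
(318315 + q)*(-36922 - 157723) = (318315 + 18363/4)*(-36922 - 157723) = (1291623/4)*(-194645) = -251407958835/4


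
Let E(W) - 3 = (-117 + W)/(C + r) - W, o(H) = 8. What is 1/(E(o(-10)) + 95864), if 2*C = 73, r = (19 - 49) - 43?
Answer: 73/6997925 ≈ 1.0432e-5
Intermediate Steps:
r = -73 (r = -30 - 43 = -73)
C = 73/2 (C = (1/2)*73 = 73/2 ≈ 36.500)
E(W) = 453/73 - 75*W/73 (E(W) = 3 + ((-117 + W)/(73/2 - 73) - W) = 3 + ((-117 + W)/(-73/2) - W) = 3 + ((-117 + W)*(-2/73) - W) = 3 + ((234/73 - 2*W/73) - W) = 3 + (234/73 - 75*W/73) = 453/73 - 75*W/73)
1/(E(o(-10)) + 95864) = 1/((453/73 - 75/73*8) + 95864) = 1/((453/73 - 600/73) + 95864) = 1/(-147/73 + 95864) = 1/(6997925/73) = 73/6997925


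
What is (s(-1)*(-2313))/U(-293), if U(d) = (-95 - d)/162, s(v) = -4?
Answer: 83268/11 ≈ 7569.8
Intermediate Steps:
U(d) = -95/162 - d/162 (U(d) = (-95 - d)*(1/162) = -95/162 - d/162)
(s(-1)*(-2313))/U(-293) = (-4*(-2313))/(-95/162 - 1/162*(-293)) = 9252/(-95/162 + 293/162) = 9252/(11/9) = 9252*(9/11) = 83268/11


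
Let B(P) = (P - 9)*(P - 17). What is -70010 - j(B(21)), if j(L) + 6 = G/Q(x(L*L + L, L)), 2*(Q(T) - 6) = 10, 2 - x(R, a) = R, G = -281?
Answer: -769763/11 ≈ -69979.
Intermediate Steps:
x(R, a) = 2 - R
Q(T) = 11 (Q(T) = 6 + (½)*10 = 6 + 5 = 11)
B(P) = (-17 + P)*(-9 + P) (B(P) = (-9 + P)*(-17 + P) = (-17 + P)*(-9 + P))
j(L) = -347/11 (j(L) = -6 - 281/11 = -347/11)
-70010 - j(B(21)) = -70010 - 1*(-347/11) = -70010 + 347/11 = -769763/11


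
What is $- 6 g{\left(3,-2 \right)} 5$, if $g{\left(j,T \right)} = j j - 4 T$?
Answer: $-510$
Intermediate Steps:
$g{\left(j,T \right)} = j^{2} - 4 T$
$- 6 g{\left(3,-2 \right)} 5 = - 6 \left(3^{2} - -8\right) 5 = - 6 \left(9 + 8\right) 5 = \left(-6\right) 17 \cdot 5 = \left(-102\right) 5 = -510$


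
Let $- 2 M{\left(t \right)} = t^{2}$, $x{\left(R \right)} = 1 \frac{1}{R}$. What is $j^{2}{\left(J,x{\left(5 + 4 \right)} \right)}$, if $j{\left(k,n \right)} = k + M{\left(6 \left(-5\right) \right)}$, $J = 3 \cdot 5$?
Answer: $189225$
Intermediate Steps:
$x{\left(R \right)} = \frac{1}{R}$
$J = 15$
$M{\left(t \right)} = - \frac{t^{2}}{2}$
$j{\left(k,n \right)} = -450 + k$ ($j{\left(k,n \right)} = k - \frac{\left(6 \left(-5\right)\right)^{2}}{2} = k - \frac{\left(-30\right)^{2}}{2} = k - 450 = -450 + k$)
$j^{2}{\left(J,x{\left(5 + 4 \right)} \right)} = \left(-450 + 15\right)^{2} = \left(-435\right)^{2} = 189225$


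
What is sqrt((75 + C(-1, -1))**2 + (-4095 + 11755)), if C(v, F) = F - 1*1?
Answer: sqrt(12989) ≈ 113.97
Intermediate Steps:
C(v, F) = -1 + F (C(v, F) = F - 1 = -1 + F)
sqrt((75 + C(-1, -1))**2 + (-4095 + 11755)) = sqrt((75 + (-1 - 1))**2 + (-4095 + 11755)) = sqrt((75 - 2)**2 + 7660) = sqrt(73**2 + 7660) = sqrt(5329 + 7660) = sqrt(12989)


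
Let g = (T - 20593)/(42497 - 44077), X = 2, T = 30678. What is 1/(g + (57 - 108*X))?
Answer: -316/52261 ≈ -0.0060466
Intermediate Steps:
g = -2017/316 (g = (30678 - 20593)/(42497 - 44077) = 10085/(-1580) = 10085*(-1/1580) = -2017/316 ≈ -6.3829)
1/(g + (57 - 108*X)) = 1/(-2017/316 + (57 - 108*2)) = 1/(-2017/316 + (57 - 216)) = 1/(-2017/316 - 159) = 1/(-52261/316) = -316/52261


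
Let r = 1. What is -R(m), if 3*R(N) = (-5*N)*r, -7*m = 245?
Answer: -175/3 ≈ -58.333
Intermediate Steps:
m = -35 (m = -1/7*245 = -35)
R(N) = -5*N/3 (R(N) = (-5*N*1)/3 = (-5*N)/3 = -5*N/3)
-R(m) = -(-5)*(-35)/3 = -1*175/3 = -175/3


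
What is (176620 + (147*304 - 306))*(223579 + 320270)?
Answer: 120191716698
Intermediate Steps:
(176620 + (147*304 - 306))*(223579 + 320270) = (176620 + (44688 - 306))*543849 = (176620 + 44382)*543849 = 221002*543849 = 120191716698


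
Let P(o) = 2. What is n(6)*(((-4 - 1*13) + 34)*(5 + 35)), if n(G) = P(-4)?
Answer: 1360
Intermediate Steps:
n(G) = 2
n(6)*(((-4 - 1*13) + 34)*(5 + 35)) = 2*(((-4 - 1*13) + 34)*(5 + 35)) = 2*(((-4 - 13) + 34)*40) = 2*((-17 + 34)*40) = 2*(17*40) = 2*680 = 1360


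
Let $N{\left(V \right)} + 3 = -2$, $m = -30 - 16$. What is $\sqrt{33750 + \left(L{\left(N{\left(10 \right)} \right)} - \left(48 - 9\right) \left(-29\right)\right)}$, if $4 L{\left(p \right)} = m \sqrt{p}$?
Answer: $\frac{\sqrt{139524 - 46 i \sqrt{5}}}{2} \approx 186.76 - 0.068843 i$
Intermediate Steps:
$m = -46$
$N{\left(V \right)} = -5$ ($N{\left(V \right)} = -3 - 2 = -5$)
$L{\left(p \right)} = - \frac{23 \sqrt{p}}{2}$ ($L{\left(p \right)} = \frac{\left(-46\right) \sqrt{p}}{4} = - \frac{23 \sqrt{p}}{2}$)
$\sqrt{33750 + \left(L{\left(N{\left(10 \right)} \right)} - \left(48 - 9\right) \left(-29\right)\right)} = \sqrt{33750 - \left(\left(48 - 9\right) \left(-29\right) + \frac{23 i \sqrt{5}}{2}\right)} = \sqrt{33750 - \left(-1131 + \frac{23 i \sqrt{5}}{2}\right)} = \sqrt{33750 + \left(- \frac{23 i \sqrt{5}}{2} + 1131\right)} = \sqrt{33750 + \left(1131 - \frac{23 i \sqrt{5}}{2}\right)} = \sqrt{34881 - \frac{23 i \sqrt{5}}{2}}$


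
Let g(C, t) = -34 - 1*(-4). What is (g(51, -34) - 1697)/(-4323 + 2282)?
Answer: 11/13 ≈ 0.84615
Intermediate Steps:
g(C, t) = -30 (g(C, t) = -34 + 4 = -30)
(g(51, -34) - 1697)/(-4323 + 2282) = (-30 - 1697)/(-4323 + 2282) = -1727/(-2041) = -1727*(-1/2041) = 11/13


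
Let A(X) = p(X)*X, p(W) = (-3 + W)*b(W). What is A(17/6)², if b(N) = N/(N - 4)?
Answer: 83521/63504 ≈ 1.3152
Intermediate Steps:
b(N) = N/(-4 + N)
p(W) = W*(-3 + W)/(-4 + W) (p(W) = (-3 + W)*(W/(-4 + W)) = W*(-3 + W)/(-4 + W))
A(X) = X²*(-3 + X)/(-4 + X) (A(X) = (X*(-3 + X)/(-4 + X))*X = X²*(-3 + X)/(-4 + X))
A(17/6)² = ((17/6)²*(-3 + 17/6)/(-4 + 17/6))² = ((289/36)*(-⅙)/(-7/6))² = ((289/36)*(-6/7)*(-⅙))² = (289/252)² = 83521/63504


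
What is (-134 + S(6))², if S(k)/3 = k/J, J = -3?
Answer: 19600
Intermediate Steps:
S(k) = -k (S(k) = 3*(k/(-3)) = 3*(k*(-⅓)) = 3*(-k/3) = -k)
(-134 + S(6))² = (-134 - 1*6)² = (-134 - 6)² = (-140)² = 19600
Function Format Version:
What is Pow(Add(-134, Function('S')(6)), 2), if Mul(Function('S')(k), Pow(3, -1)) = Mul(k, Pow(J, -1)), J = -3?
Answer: 19600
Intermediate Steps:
Function('S')(k) = Mul(-1, k) (Function('S')(k) = Mul(3, Mul(k, Pow(-3, -1))) = Mul(3, Mul(k, Rational(-1, 3))) = Mul(3, Mul(Rational(-1, 3), k)) = Mul(-1, k))
Pow(Add(-134, Function('S')(6)), 2) = Pow(Add(-134, Mul(-1, 6)), 2) = Pow(Add(-134, -6), 2) = Pow(-140, 2) = 19600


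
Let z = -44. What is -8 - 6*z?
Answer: 256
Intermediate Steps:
-8 - 6*z = -8 - 6*(-44) = -8 + 264 = 256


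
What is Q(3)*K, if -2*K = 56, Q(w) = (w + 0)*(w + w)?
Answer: -504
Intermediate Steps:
Q(w) = 2*w² (Q(w) = w*(2*w) = 2*w²)
K = -28 (K = -½*56 = -28)
Q(3)*K = (2*3²)*(-28) = (2*9)*(-28) = 18*(-28) = -504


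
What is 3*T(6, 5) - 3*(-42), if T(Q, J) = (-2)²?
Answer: 138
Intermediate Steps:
T(Q, J) = 4
3*T(6, 5) - 3*(-42) = 3*4 - 3*(-42) = 12 + 126 = 138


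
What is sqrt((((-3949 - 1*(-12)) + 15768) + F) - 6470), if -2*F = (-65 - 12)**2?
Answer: sqrt(9586)/2 ≈ 48.954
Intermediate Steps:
F = -5929/2 (F = -(-65 - 12)**2/2 = -1/2*(-77)**2 = -1/2*5929 = -5929/2 ≈ -2964.5)
sqrt((((-3949 - 1*(-12)) + 15768) + F) - 6470) = sqrt((((-3949 - 1*(-12)) + 15768) - 5929/2) - 6470) = sqrt((((-3949 + 12) + 15768) - 5929/2) - 6470) = sqrt(((-3937 + 15768) - 5929/2) - 6470) = sqrt((11831 - 5929/2) - 6470) = sqrt(17733/2 - 6470) = sqrt(4793/2) = sqrt(9586)/2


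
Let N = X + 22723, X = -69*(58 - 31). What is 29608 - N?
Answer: 8748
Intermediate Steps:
X = -1863 (X = -69*27 = -1863)
N = 20860 (N = -1863 + 22723 = 20860)
29608 - N = 29608 - 1*20860 = 29608 - 20860 = 8748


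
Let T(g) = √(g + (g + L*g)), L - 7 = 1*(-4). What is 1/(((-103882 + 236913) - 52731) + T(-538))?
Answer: 8030/644809269 - I*√2690/6448092690 ≈ 1.2453e-5 - 8.0435e-9*I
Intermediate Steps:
L = 3 (L = 7 + 1*(-4) = 7 - 4 = 3)
T(g) = √5*√g (T(g) = √(g + (g + 3*g)) = √(g + 4*g) = √(5*g) = √5*√g)
1/(((-103882 + 236913) - 52731) + T(-538)) = 1/(((-103882 + 236913) - 52731) + √5*√(-538)) = 1/((133031 - 52731) + √5*(I*√538)) = 1/(80300 + I*√2690)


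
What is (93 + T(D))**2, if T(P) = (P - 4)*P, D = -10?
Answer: 54289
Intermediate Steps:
T(P) = P*(-4 + P) (T(P) = (-4 + P)*P = P*(-4 + P))
(93 + T(D))**2 = (93 - 10*(-4 - 10))**2 = (93 - 10*(-14))**2 = (93 + 140)**2 = 233**2 = 54289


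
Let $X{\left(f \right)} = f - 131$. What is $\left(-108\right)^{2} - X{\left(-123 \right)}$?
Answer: $11918$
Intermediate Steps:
$X{\left(f \right)} = -131 + f$
$\left(-108\right)^{2} - X{\left(-123 \right)} = \left(-108\right)^{2} - \left(-131 - 123\right) = 11664 - -254 = 11664 + 254 = 11918$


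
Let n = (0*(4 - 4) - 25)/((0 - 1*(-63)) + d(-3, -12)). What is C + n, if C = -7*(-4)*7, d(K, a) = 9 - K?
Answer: 587/3 ≈ 195.67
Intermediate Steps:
C = 196 (C = 28*7 = 196)
n = -⅓ (n = (0*(4 - 4) - 25)/((0 - 1*(-63)) + (9 - 1*(-3))) = (0*0 - 25)/((0 + 63) + (9 + 3)) = (0 - 25)/(63 + 12) = -25/75 = -25*1/75 = -⅓ ≈ -0.33333)
C + n = 196 - ⅓ = 587/3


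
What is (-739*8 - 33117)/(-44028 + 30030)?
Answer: 39029/13998 ≈ 2.7882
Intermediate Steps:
(-739*8 - 33117)/(-44028 + 30030) = (-5912 - 33117)/(-13998) = -39029*(-1/13998) = 39029/13998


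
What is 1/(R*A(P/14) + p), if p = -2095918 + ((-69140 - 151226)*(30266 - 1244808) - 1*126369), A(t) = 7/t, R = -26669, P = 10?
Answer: 5/1338206393644 ≈ 3.7363e-12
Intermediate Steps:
p = 267641540085 (p = -2095918 + (-220366*(-1214542) - 126369) = -2095918 + (267643762372 - 126369) = -2095918 + 267643636003 = 267641540085)
1/(R*A(P/14) + p) = 1/(-186683/(10/14) + 267641540085) = 1/(-186683/(10*(1/14)) + 267641540085) = 1/(-186683/5/7 + 267641540085) = 1/(-186683*7/5 + 267641540085) = 1/(-26669*49/5 + 267641540085) = 1/(-1306781/5 + 267641540085) = 1/(1338206393644/5) = 5/1338206393644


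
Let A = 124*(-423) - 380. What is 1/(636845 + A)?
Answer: 1/584013 ≈ 1.7123e-6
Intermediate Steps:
A = -52832 (A = -52452 - 380 = -52832)
1/(636845 + A) = 1/(636845 - 52832) = 1/584013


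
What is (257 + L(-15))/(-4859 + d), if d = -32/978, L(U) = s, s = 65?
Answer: -157458/2376067 ≈ -0.066268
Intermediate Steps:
L(U) = 65
d = -16/489 (d = -32*1/978 = -16/489 ≈ -0.032720)
(257 + L(-15))/(-4859 + d) = (257 + 65)/(-4859 - 16/489) = 322/(-2376067/489) = 322*(-489/2376067) = -157458/2376067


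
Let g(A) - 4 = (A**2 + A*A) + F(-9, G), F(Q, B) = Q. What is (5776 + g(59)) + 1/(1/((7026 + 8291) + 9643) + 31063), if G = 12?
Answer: 9872308505533/775332481 ≈ 12733.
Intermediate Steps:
g(A) = -5 + 2*A**2 (g(A) = 4 + ((A**2 + A*A) - 9) = 4 + ((A**2 + A**2) - 9) = 4 + (2*A**2 - 9) = 4 + (-9 + 2*A**2) = -5 + 2*A**2)
(5776 + g(59)) + 1/(1/((7026 + 8291) + 9643) + 31063) = (5776 + (-5 + 2*59**2)) + 1/(1/((7026 + 8291) + 9643) + 31063) = (5776 + (-5 + 2*3481)) + 1/(1/(15317 + 9643) + 31063) = (5776 + (-5 + 6962)) + 1/(1/24960 + 31063) = (5776 + 6957) + 1/(1/24960 + 31063) = 12733 + 1/(775332481/24960) = 12733 + 24960/775332481 = 9872308505533/775332481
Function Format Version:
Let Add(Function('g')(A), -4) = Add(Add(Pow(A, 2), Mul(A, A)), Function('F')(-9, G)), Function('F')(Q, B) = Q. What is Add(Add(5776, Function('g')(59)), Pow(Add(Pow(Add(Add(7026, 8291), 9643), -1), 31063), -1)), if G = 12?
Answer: Rational(9872308505533, 775332481) ≈ 12733.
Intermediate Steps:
Function('g')(A) = Add(-5, Mul(2, Pow(A, 2))) (Function('g')(A) = Add(4, Add(Add(Pow(A, 2), Mul(A, A)), -9)) = Add(4, Add(Add(Pow(A, 2), Pow(A, 2)), -9)) = Add(4, Add(Mul(2, Pow(A, 2)), -9)) = Add(4, Add(-9, Mul(2, Pow(A, 2)))) = Add(-5, Mul(2, Pow(A, 2))))
Add(Add(5776, Function('g')(59)), Pow(Add(Pow(Add(Add(7026, 8291), 9643), -1), 31063), -1)) = Add(Add(5776, Add(-5, Mul(2, Pow(59, 2)))), Pow(Add(Pow(Add(Add(7026, 8291), 9643), -1), 31063), -1)) = Add(Add(5776, Add(-5, Mul(2, 3481))), Pow(Add(Pow(Add(15317, 9643), -1), 31063), -1)) = Add(Add(5776, Add(-5, 6962)), Pow(Add(Pow(24960, -1), 31063), -1)) = Add(Add(5776, 6957), Pow(Add(Rational(1, 24960), 31063), -1)) = Add(12733, Pow(Rational(775332481, 24960), -1)) = Add(12733, Rational(24960, 775332481)) = Rational(9872308505533, 775332481)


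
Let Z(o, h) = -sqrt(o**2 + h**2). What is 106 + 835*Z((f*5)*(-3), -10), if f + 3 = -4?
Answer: 106 - 4175*sqrt(445) ≈ -87966.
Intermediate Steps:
f = -7 (f = -3 - 4 = -7)
Z(o, h) = -sqrt(h**2 + o**2)
106 + 835*Z((f*5)*(-3), -10) = 106 + 835*(-sqrt((-10)**2 + (-7*5*(-3))**2)) = 106 + 835*(-sqrt(100 + (-35*(-3))**2)) = 106 + 835*(-sqrt(100 + 105**2)) = 106 + 835*(-sqrt(100 + 11025)) = 106 + 835*(-sqrt(11125)) = 106 + 835*(-5*sqrt(445)) = 106 - 4175*sqrt(445)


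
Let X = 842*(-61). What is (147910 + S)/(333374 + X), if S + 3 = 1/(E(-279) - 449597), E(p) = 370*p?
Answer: 20441745772/38975961981 ≈ 0.52447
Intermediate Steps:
X = -51362
S = -1658482/552827 (S = -3 + 1/(370*(-279) - 449597) = -3 + 1/(-103230 - 449597) = -3 + 1/(-552827) = -3 - 1/552827 = -1658482/552827 ≈ -3.0000)
(147910 + S)/(333374 + X) = (147910 - 1658482/552827)/(333374 - 51362) = (81766983088/552827)/282012 = (81766983088/552827)*(1/282012) = 20441745772/38975961981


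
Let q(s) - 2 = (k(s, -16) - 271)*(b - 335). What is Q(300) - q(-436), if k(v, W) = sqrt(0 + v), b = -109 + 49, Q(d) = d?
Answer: -106747 + 790*I*sqrt(109) ≈ -1.0675e+5 + 8247.8*I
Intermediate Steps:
b = -60
k(v, W) = sqrt(v)
q(s) = 107047 - 395*sqrt(s) (q(s) = 2 + (sqrt(s) - 271)*(-60 - 335) = 2 + (-271 + sqrt(s))*(-395) = 2 + (107045 - 395*sqrt(s)) = 107047 - 395*sqrt(s))
Q(300) - q(-436) = 300 - (107047 - 790*I*sqrt(109)) = 300 + (-107047 + 790*I*sqrt(109)) = -106747 + 790*I*sqrt(109)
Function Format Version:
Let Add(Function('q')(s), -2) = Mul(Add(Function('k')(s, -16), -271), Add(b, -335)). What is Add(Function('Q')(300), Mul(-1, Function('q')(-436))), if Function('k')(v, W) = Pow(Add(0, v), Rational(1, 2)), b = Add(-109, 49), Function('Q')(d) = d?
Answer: Add(-106747, Mul(790, I, Pow(109, Rational(1, 2)))) ≈ Add(-1.0675e+5, Mul(8247.8, I))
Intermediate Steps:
b = -60
Function('k')(v, W) = Pow(v, Rational(1, 2))
Function('q')(s) = Add(107047, Mul(-395, Pow(s, Rational(1, 2)))) (Function('q')(s) = Add(2, Mul(Add(Pow(s, Rational(1, 2)), -271), Add(-60, -335))) = Add(2, Mul(Add(-271, Pow(s, Rational(1, 2))), -395)) = Add(2, Add(107045, Mul(-395, Pow(s, Rational(1, 2))))) = Add(107047, Mul(-395, Pow(s, Rational(1, 2)))))
Add(Function('Q')(300), Mul(-1, Function('q')(-436))) = Add(300, Mul(-1, Add(107047, Mul(-395, Pow(-436, Rational(1, 2)))))) = Add(300, Mul(-1, Add(107047, Mul(-395, Mul(2, I, Pow(109, Rational(1, 2))))))) = Add(300, Mul(-1, Add(107047, Mul(-790, I, Pow(109, Rational(1, 2)))))) = Add(300, Add(-107047, Mul(790, I, Pow(109, Rational(1, 2))))) = Add(-106747, Mul(790, I, Pow(109, Rational(1, 2))))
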